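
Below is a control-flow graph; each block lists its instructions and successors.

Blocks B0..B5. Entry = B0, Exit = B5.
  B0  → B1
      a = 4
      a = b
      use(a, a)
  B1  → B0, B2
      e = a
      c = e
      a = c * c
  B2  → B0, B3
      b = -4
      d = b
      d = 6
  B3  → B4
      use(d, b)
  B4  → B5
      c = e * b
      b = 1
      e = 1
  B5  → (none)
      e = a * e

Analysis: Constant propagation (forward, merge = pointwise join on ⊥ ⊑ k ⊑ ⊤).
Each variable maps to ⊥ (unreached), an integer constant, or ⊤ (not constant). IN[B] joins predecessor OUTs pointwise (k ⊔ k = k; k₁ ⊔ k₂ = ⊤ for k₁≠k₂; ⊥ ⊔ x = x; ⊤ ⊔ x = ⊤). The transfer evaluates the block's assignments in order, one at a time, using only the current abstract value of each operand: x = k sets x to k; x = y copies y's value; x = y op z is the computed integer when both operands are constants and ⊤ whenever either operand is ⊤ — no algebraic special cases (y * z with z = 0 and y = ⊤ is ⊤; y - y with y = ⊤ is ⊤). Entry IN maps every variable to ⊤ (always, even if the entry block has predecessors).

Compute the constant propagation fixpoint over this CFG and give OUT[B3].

Fixpoint table:
  B0:   IN=(all ⊤)   OUT=(all ⊤)
  B1:   IN=(all ⊤)   OUT=(all ⊤)
  B2:   IN=(all ⊤)   OUT={b:-4, d:6; rest ⊤}
  B3:   IN={b:-4, d:6; rest ⊤}   OUT={b:-4, d:6; rest ⊤}
  B4:   IN={b:-4, d:6; rest ⊤}   OUT={b:1, d:6, e:1; rest ⊤}
  B5:   IN={b:1, d:6, e:1; rest ⊤}   OUT={b:1, d:6; rest ⊤}

Merge at B3: IN[B3] = OUT[B2] = {a: ⊤, b: -4, c: ⊤, d: 6, e: ⊤, f: ⊤}
Applying B3's transfer function to that IN value gives OUT[B3] (row B3 above).

Answer: {a: ⊤, b: -4, c: ⊤, d: 6, e: ⊤, f: ⊤}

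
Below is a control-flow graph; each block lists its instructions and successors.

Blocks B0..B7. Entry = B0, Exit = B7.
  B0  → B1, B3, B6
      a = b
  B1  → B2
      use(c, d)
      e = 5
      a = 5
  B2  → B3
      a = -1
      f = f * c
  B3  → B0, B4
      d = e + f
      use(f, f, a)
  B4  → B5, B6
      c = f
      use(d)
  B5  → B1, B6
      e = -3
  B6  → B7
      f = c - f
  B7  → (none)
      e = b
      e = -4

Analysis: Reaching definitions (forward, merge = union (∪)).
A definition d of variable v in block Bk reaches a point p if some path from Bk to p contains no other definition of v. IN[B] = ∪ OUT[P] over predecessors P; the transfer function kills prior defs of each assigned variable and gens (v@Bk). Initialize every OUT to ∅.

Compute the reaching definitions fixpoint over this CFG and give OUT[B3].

Fixpoint table:
  B0:   IN={a@B0, a@B2, c@B4, d@B3, e@B1, f@B2}   OUT={a@B0, c@B4, d@B3, e@B1, f@B2}
  B1:   IN={a@B0, a@B2, c@B4, d@B3, e@B1, e@B5, f@B2}   OUT={a@B1, c@B4, d@B3, e@B1, f@B2}
  B2:   IN={a@B1, c@B4, d@B3, e@B1, f@B2}   OUT={a@B2, c@B4, d@B3, e@B1, f@B2}
  B3:   IN={a@B0, a@B2, c@B4, d@B3, e@B1, f@B2}   OUT={a@B0, a@B2, c@B4, d@B3, e@B1, f@B2}
  B4:   IN={a@B0, a@B2, c@B4, d@B3, e@B1, f@B2}   OUT={a@B0, a@B2, c@B4, d@B3, e@B1, f@B2}
  B5:   IN={a@B0, a@B2, c@B4, d@B3, e@B1, f@B2}   OUT={a@B0, a@B2, c@B4, d@B3, e@B5, f@B2}
  B6:   IN={a@B0, a@B2, c@B4, d@B3, e@B1, e@B5, f@B2}   OUT={a@B0, a@B2, c@B4, d@B3, e@B1, e@B5, f@B6}
  B7:   IN={a@B0, a@B2, c@B4, d@B3, e@B1, e@B5, f@B6}   OUT={a@B0, a@B2, c@B4, d@B3, e@B7, f@B6}

Merge at B3: IN[B3] = OUT[B0] ⊔ OUT[B2] = {a@B0, a@B2, c@B4, d@B3, e@B1, f@B2}
Applying B3's transfer function to that IN value gives OUT[B3] (row B3 above).

Answer: {a@B0, a@B2, c@B4, d@B3, e@B1, f@B2}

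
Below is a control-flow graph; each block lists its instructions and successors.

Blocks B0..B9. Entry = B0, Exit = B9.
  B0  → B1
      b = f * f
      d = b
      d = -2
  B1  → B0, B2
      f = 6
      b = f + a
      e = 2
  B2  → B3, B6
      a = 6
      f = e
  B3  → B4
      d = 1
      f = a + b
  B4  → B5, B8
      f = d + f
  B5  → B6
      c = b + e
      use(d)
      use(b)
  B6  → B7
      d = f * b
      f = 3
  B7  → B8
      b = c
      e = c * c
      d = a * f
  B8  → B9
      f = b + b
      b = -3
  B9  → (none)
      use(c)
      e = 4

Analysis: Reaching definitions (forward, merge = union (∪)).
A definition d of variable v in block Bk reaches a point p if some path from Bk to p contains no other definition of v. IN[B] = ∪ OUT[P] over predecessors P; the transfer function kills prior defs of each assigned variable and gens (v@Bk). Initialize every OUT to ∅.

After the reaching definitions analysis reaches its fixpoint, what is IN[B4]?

Answer: {a@B2, b@B1, d@B3, e@B1, f@B3}

Working:
Fixpoint table:
  B0:  IN={b@B1, d@B0, e@B1, f@B1}  OUT={b@B0, d@B0, e@B1, f@B1}
  B1:  IN={b@B0, d@B0, e@B1, f@B1}  OUT={b@B1, d@B0, e@B1, f@B1}
  B2:  IN={b@B1, d@B0, e@B1, f@B1}  OUT={a@B2, b@B1, d@B0, e@B1, f@B2}
  B3:  IN={a@B2, b@B1, d@B0, e@B1, f@B2}  OUT={a@B2, b@B1, d@B3, e@B1, f@B3}
  B4:  IN={a@B2, b@B1, d@B3, e@B1, f@B3}  OUT={a@B2, b@B1, d@B3, e@B1, f@B4}
  B5:  IN={a@B2, b@B1, d@B3, e@B1, f@B4}  OUT={a@B2, b@B1, c@B5, d@B3, e@B1, f@B4}
  B6:  IN={a@B2, b@B1, c@B5, d@B0, d@B3, e@B1, f@B2, f@B4}  OUT={a@B2, b@B1, c@B5, d@B6, e@B1, f@B6}
  B7:  IN={a@B2, b@B1, c@B5, d@B6, e@B1, f@B6}  OUT={a@B2, b@B7, c@B5, d@B7, e@B7, f@B6}
  B8:  IN={a@B2, b@B1, b@B7, c@B5, d@B3, d@B7, e@B1, e@B7, f@B4, f@B6}  OUT={a@B2, b@B8, c@B5, d@B3, d@B7, e@B1, e@B7, f@B8}
  B9:  IN={a@B2, b@B8, c@B5, d@B3, d@B7, e@B1, e@B7, f@B8}  OUT={a@B2, b@B8, c@B5, d@B3, d@B7, e@B9, f@B8}

Merge at B4: IN[B4] = OUT[B3] = {a@B2, b@B1, d@B3, e@B1, f@B3}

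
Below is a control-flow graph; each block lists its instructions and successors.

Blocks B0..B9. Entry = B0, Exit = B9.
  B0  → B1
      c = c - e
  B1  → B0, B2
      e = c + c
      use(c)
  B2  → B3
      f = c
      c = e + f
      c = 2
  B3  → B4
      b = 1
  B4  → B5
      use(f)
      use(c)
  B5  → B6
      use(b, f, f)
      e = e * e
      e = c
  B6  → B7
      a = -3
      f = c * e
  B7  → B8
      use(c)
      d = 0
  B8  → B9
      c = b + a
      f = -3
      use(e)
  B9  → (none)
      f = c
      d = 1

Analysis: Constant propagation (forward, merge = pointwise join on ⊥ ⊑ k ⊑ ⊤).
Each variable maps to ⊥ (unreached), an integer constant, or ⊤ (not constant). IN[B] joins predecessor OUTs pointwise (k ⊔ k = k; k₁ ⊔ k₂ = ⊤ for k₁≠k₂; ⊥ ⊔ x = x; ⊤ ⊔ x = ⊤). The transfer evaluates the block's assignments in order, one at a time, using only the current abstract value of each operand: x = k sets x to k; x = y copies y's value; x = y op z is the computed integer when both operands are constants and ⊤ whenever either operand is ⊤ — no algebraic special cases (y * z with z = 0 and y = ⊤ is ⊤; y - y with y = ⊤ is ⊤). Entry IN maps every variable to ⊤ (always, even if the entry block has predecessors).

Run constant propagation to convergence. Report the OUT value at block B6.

Converged values:
  B0: | IN=(all ⊤) | OUT=(all ⊤)
  B1: | IN=(all ⊤) | OUT=(all ⊤)
  B2: | IN=(all ⊤) | OUT={c:2; rest ⊤}
  B3: | IN={c:2; rest ⊤} | OUT={b:1, c:2; rest ⊤}
  B4: | IN={b:1, c:2; rest ⊤} | OUT={b:1, c:2; rest ⊤}
  B5: | IN={b:1, c:2; rest ⊤} | OUT={b:1, c:2, e:2; rest ⊤}
  B6: | IN={b:1, c:2, e:2; rest ⊤} | OUT={a:-3, b:1, c:2, e:2, f:4; rest ⊤}
  B7: | IN={a:-3, b:1, c:2, e:2, f:4; rest ⊤} | OUT={a:-3, b:1, c:2, d:0, e:2, f:4; rest ⊤}
  B8: | IN={a:-3, b:1, c:2, d:0, e:2, f:4; rest ⊤} | OUT={a:-3, b:1, c:-2, d:0, e:2, f:-3; rest ⊤}
  B9: | IN={a:-3, b:1, c:-2, d:0, e:2, f:-3; rest ⊤} | OUT={a:-3, b:1, c:-2, d:1, e:2, f:-2; rest ⊤}

Merge at B6: IN[B6] = OUT[B5] = {a: ⊤, b: 1, c: 2, d: ⊤, e: 2, f: ⊤}
Applying B6's transfer function to that IN value gives OUT[B6] (row B6 above).

Answer: {a: -3, b: 1, c: 2, d: ⊤, e: 2, f: 4}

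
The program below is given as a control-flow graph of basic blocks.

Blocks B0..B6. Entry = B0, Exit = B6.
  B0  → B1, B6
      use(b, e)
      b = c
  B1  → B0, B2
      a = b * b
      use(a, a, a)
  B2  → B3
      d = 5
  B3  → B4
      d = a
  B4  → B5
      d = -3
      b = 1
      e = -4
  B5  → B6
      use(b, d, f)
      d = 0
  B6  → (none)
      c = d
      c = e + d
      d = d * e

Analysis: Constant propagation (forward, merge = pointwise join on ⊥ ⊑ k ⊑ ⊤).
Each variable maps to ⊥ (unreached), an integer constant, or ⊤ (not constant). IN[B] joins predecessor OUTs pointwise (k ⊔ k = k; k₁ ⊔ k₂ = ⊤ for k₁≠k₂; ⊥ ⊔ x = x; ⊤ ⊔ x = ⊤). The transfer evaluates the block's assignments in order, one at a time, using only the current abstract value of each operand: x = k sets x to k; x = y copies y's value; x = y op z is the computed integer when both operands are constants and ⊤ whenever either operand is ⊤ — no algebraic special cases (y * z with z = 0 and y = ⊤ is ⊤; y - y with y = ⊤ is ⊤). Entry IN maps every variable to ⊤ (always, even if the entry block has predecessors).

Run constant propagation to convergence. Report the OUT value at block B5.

Answer: {a: ⊤, b: 1, c: ⊤, d: 0, e: -4, f: ⊤}

Trace:
Converged values:
  B0: | IN=(all ⊤) | OUT=(all ⊤)
  B1: | IN=(all ⊤) | OUT=(all ⊤)
  B2: | IN=(all ⊤) | OUT={d:5; rest ⊤}
  B3: | IN={d:5; rest ⊤} | OUT=(all ⊤)
  B4: | IN=(all ⊤) | OUT={b:1, d:-3, e:-4; rest ⊤}
  B5: | IN={b:1, d:-3, e:-4; rest ⊤} | OUT={b:1, d:0, e:-4; rest ⊤}
  B6: | IN=(all ⊤) | OUT=(all ⊤)

Merge at B5: IN[B5] = OUT[B4] = {a: ⊤, b: 1, c: ⊤, d: -3, e: -4, f: ⊤}
Applying B5's transfer function to that IN value gives OUT[B5] (row B5 above).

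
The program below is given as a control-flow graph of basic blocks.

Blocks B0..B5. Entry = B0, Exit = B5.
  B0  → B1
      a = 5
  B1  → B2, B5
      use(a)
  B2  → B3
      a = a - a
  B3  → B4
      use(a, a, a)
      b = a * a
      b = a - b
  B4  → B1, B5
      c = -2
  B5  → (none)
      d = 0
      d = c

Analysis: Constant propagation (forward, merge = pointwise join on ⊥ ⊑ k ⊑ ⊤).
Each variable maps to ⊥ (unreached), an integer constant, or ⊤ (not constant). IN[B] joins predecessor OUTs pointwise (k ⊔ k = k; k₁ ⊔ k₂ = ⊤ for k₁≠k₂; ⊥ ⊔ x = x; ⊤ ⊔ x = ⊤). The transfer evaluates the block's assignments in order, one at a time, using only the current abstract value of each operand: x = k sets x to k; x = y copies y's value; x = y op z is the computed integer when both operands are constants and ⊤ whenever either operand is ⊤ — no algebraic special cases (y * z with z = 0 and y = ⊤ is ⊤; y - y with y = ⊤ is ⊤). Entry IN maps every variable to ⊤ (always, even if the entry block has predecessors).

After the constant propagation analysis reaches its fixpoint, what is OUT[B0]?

Fixpoint table:
  B0: | IN=(all ⊤) | OUT={a:5; rest ⊤}
  B1: | IN=(all ⊤) | OUT=(all ⊤)
  B2: | IN=(all ⊤) | OUT=(all ⊤)
  B3: | IN=(all ⊤) | OUT=(all ⊤)
  B4: | IN=(all ⊤) | OUT={c:-2; rest ⊤}
  B5: | IN=(all ⊤) | OUT=(all ⊤)

B0 is the boundary node: IN[B0] = {a: ⊤, b: ⊤, c: ⊤, d: ⊤, e: ⊤, f: ⊤}
Applying B0's transfer function to that IN value gives OUT[B0] (row B0 above).

Answer: {a: 5, b: ⊤, c: ⊤, d: ⊤, e: ⊤, f: ⊤}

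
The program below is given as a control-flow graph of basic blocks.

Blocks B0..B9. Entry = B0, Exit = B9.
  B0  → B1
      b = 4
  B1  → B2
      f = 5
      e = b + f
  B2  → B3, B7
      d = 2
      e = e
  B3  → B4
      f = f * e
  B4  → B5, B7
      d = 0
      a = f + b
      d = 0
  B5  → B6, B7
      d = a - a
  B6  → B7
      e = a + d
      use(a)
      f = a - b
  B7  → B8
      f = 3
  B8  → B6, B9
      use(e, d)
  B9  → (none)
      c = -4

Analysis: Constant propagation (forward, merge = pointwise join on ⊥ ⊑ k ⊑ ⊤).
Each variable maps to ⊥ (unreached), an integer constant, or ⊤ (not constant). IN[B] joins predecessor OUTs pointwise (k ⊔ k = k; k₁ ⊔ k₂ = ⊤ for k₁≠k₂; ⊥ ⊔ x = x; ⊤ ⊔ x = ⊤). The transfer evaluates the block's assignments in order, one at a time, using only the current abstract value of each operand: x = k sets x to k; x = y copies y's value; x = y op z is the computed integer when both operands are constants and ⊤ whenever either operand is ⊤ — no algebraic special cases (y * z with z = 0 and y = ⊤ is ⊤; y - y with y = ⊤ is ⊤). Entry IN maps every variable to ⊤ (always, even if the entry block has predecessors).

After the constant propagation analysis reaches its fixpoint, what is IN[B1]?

Answer: {a: ⊤, b: 4, c: ⊤, d: ⊤, e: ⊤, f: ⊤}

Trace:
Fixpoint table:
  B0: | IN=(all ⊤) | OUT={b:4; rest ⊤}
  B1: | IN={b:4; rest ⊤} | OUT={b:4, e:9, f:5; rest ⊤}
  B2: | IN={b:4, e:9, f:5; rest ⊤} | OUT={b:4, d:2, e:9, f:5; rest ⊤}
  B3: | IN={b:4, d:2, e:9, f:5; rest ⊤} | OUT={b:4, d:2, e:9, f:45; rest ⊤}
  B4: | IN={b:4, d:2, e:9, f:45; rest ⊤} | OUT={a:49, b:4, d:0, e:9, f:45; rest ⊤}
  B5: | IN={a:49, b:4, d:0, e:9, f:45; rest ⊤} | OUT={a:49, b:4, d:0, e:9, f:45; rest ⊤}
  B6: | IN={b:4; rest ⊤} | OUT={b:4; rest ⊤}
  B7: | IN={b:4; rest ⊤} | OUT={b:4, f:3; rest ⊤}
  B8: | IN={b:4, f:3; rest ⊤} | OUT={b:4, f:3; rest ⊤}
  B9: | IN={b:4, f:3; rest ⊤} | OUT={b:4, c:-4, f:3; rest ⊤}

Merge at B1: IN[B1] = OUT[B0] = {a: ⊤, b: 4, c: ⊤, d: ⊤, e: ⊤, f: ⊤}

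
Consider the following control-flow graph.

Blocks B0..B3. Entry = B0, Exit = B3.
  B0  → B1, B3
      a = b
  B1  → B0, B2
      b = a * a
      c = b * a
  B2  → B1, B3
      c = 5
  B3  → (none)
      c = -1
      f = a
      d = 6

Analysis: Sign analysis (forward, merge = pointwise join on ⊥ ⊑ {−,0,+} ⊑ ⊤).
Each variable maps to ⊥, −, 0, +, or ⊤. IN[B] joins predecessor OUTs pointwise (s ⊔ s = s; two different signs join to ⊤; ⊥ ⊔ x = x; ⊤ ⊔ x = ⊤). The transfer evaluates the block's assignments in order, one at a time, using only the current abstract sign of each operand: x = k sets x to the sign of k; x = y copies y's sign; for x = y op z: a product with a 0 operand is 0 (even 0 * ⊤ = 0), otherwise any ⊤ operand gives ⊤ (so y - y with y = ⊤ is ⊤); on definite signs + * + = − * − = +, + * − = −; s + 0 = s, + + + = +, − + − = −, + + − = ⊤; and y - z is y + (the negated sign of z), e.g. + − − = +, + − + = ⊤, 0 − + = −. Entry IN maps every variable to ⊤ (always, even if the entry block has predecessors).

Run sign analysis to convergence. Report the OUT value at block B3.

Answer: {a: ⊤, b: ⊤, c: -, d: +, e: ⊤, f: ⊤}

Derivation:
Per-block solution:
  B0:   IN=(all ⊤)   OUT=(all ⊤)
  B1:   IN=(all ⊤)   OUT=(all ⊤)
  B2:   IN=(all ⊤)   OUT={c:+; rest ⊤}
  B3:   IN=(all ⊤)   OUT={c:-, d:+; rest ⊤}

Merge at B3: IN[B3] = OUT[B0] ⊔ OUT[B2] = {a: ⊤, b: ⊤, c: ⊤, d: ⊤, e: ⊤, f: ⊤}
Applying B3's transfer function to that IN value gives OUT[B3] (row B3 above).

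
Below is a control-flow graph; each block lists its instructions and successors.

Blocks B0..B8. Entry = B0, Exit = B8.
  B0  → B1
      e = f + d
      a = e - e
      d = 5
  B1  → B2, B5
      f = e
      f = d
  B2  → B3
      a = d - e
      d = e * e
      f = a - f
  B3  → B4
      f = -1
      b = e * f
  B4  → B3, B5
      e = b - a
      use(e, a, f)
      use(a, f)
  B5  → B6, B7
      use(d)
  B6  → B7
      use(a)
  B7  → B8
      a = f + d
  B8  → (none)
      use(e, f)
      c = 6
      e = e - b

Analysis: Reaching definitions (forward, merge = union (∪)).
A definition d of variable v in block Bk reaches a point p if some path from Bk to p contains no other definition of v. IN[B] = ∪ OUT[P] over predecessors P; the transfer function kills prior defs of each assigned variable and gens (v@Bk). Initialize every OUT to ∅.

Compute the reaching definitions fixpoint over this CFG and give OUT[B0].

Answer: {a@B0, d@B0, e@B0}

Working:
Per-block solution:
  B0:  IN={}  OUT={a@B0, d@B0, e@B0}
  B1:  IN={a@B0, d@B0, e@B0}  OUT={a@B0, d@B0, e@B0, f@B1}
  B2:  IN={a@B0, d@B0, e@B0, f@B1}  OUT={a@B2, d@B2, e@B0, f@B2}
  B3:  IN={a@B2, b@B3, d@B2, e@B0, e@B4, f@B2, f@B3}  OUT={a@B2, b@B3, d@B2, e@B0, e@B4, f@B3}
  B4:  IN={a@B2, b@B3, d@B2, e@B0, e@B4, f@B3}  OUT={a@B2, b@B3, d@B2, e@B4, f@B3}
  B5:  IN={a@B0, a@B2, b@B3, d@B0, d@B2, e@B0, e@B4, f@B1, f@B3}  OUT={a@B0, a@B2, b@B3, d@B0, d@B2, e@B0, e@B4, f@B1, f@B3}
  B6:  IN={a@B0, a@B2, b@B3, d@B0, d@B2, e@B0, e@B4, f@B1, f@B3}  OUT={a@B0, a@B2, b@B3, d@B0, d@B2, e@B0, e@B4, f@B1, f@B3}
  B7:  IN={a@B0, a@B2, b@B3, d@B0, d@B2, e@B0, e@B4, f@B1, f@B3}  OUT={a@B7, b@B3, d@B0, d@B2, e@B0, e@B4, f@B1, f@B3}
  B8:  IN={a@B7, b@B3, d@B0, d@B2, e@B0, e@B4, f@B1, f@B3}  OUT={a@B7, b@B3, c@B8, d@B0, d@B2, e@B8, f@B1, f@B3}

B0 is the boundary node: IN[B0] = {}
Applying B0's transfer function to that IN value gives OUT[B0] (row B0 above).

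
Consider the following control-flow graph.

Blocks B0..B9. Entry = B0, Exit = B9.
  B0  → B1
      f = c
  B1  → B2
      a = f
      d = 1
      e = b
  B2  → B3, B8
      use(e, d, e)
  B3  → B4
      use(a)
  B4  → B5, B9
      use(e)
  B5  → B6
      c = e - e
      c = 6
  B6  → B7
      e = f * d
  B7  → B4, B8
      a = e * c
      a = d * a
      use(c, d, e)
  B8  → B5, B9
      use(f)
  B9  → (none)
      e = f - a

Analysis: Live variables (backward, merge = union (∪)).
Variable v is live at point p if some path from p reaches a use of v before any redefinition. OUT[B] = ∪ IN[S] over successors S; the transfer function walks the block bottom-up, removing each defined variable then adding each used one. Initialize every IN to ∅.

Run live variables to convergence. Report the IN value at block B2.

Converged values:
  B0:   IN={b, c}   OUT={b, f}
  B1:   IN={b, f}   OUT={a, d, e, f}
  B2:   IN={a, d, e, f}   OUT={a, d, e, f}
  B3:   IN={a, d, e, f}   OUT={a, d, e, f}
  B4:   IN={a, d, e, f}   OUT={a, d, e, f}
  B5:   IN={d, e, f}   OUT={c, d, f}
  B6:   IN={c, d, f}   OUT={c, d, e, f}
  B7:   IN={c, d, e, f}   OUT={a, d, e, f}
  B8:   IN={a, d, e, f}   OUT={a, d, e, f}
  B9:   IN={a, f}   OUT={}

Merge at B2: OUT[B2] = IN[B3] ⊔ IN[B8] = {a, d, e, f}
Applying B2's transfer function to that OUT value gives IN[B2] (row B2 above).

Answer: {a, d, e, f}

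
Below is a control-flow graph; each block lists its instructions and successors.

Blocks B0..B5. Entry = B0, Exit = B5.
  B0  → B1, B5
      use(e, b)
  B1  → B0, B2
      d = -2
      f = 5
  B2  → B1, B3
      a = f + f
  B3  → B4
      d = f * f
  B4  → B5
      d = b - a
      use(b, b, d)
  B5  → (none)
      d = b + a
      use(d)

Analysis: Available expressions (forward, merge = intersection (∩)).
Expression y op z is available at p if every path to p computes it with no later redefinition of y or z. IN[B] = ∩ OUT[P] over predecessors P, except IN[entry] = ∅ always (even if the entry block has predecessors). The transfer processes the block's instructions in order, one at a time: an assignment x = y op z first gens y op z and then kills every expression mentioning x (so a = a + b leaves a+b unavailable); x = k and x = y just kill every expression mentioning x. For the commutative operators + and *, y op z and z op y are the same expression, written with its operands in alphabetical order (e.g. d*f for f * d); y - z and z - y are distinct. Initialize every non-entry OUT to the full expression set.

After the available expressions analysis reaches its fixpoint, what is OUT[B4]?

Per-block solution:
  B0:   IN={}   OUT={}
  B1:   IN={}   OUT={}
  B2:   IN={}   OUT={f+f}
  B3:   IN={f+f}   OUT={f*f, f+f}
  B4:   IN={f*f, f+f}   OUT={b-a, f*f, f+f}
  B5:   IN={}   OUT={a+b}

Merge at B4: IN[B4] = OUT[B3] = {f*f, f+f}
Applying B4's transfer function to that IN value gives OUT[B4] (row B4 above).

Answer: {b-a, f*f, f+f}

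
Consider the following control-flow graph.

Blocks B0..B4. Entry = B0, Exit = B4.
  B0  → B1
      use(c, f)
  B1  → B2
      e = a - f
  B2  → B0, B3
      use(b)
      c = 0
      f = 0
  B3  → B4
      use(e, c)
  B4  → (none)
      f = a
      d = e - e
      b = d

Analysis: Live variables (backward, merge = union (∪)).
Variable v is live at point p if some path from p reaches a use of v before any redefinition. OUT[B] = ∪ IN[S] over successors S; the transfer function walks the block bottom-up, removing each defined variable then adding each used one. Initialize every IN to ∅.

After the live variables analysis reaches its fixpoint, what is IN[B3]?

Answer: {a, c, e}

Derivation:
Fixpoint table:
  B0: | IN={a, b, c, f} | OUT={a, b, f}
  B1: | IN={a, b, f} | OUT={a, b, e}
  B2: | IN={a, b, e} | OUT={a, b, c, e, f}
  B3: | IN={a, c, e} | OUT={a, e}
  B4: | IN={a, e} | OUT={}

Merge at B3: OUT[B3] = IN[B4] = {a, e}
Applying B3's transfer function to that OUT value gives IN[B3] (row B3 above).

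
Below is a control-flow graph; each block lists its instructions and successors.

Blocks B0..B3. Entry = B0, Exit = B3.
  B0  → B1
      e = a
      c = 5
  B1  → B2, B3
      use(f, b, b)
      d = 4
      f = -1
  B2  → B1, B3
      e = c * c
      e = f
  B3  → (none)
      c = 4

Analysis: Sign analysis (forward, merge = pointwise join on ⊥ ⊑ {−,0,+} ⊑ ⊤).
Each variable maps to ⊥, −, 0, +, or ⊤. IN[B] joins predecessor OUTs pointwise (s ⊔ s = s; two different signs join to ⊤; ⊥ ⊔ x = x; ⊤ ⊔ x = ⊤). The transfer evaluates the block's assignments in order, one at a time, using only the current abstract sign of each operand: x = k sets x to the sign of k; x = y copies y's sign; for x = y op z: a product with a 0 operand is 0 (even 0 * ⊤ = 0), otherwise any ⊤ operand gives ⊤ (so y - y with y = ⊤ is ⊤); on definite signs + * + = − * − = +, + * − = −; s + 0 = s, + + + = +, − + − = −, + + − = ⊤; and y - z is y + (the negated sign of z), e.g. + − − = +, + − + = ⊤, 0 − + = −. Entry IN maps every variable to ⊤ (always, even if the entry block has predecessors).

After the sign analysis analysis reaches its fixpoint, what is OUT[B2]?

Per-block solution:
  B0:  IN=(all ⊤)  OUT={c:+; rest ⊤}
  B1:  IN={c:+; rest ⊤}  OUT={c:+, d:+, f:-; rest ⊤}
  B2:  IN={c:+, d:+, f:-; rest ⊤}  OUT={c:+, d:+, e:-, f:-; rest ⊤}
  B3:  IN={c:+, d:+, f:-; rest ⊤}  OUT={c:+, d:+, f:-; rest ⊤}

Merge at B2: IN[B2] = OUT[B1] = {a: ⊤, b: ⊤, c: +, d: +, e: ⊤, f: -}
Applying B2's transfer function to that IN value gives OUT[B2] (row B2 above).

Answer: {a: ⊤, b: ⊤, c: +, d: +, e: -, f: -}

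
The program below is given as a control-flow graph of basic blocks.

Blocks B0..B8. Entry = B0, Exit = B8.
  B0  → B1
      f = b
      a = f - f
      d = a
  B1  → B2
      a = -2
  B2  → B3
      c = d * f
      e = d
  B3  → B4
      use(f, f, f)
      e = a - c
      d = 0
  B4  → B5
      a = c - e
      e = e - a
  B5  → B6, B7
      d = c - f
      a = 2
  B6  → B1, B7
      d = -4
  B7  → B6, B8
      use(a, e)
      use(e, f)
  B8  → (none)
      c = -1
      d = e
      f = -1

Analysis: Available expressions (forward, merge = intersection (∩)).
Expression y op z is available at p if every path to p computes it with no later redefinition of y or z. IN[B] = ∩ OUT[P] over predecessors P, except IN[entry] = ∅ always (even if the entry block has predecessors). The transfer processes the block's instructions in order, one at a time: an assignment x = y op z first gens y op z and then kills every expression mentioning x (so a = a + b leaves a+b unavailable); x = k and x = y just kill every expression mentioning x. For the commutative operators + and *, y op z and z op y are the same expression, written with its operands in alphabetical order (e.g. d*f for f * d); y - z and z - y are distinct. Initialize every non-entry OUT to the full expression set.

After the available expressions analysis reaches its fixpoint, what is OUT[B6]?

Converged values:
  B0:   IN={}   OUT={f-f}
  B1:   IN={f-f}   OUT={f-f}
  B2:   IN={f-f}   OUT={d*f, f-f}
  B3:   IN={d*f, f-f}   OUT={a-c, f-f}
  B4:   IN={a-c, f-f}   OUT={f-f}
  B5:   IN={f-f}   OUT={c-f, f-f}
  B6:   IN={c-f, f-f}   OUT={c-f, f-f}
  B7:   IN={c-f, f-f}   OUT={c-f, f-f}
  B8:   IN={c-f, f-f}   OUT={}

Merge at B6: IN[B6] = OUT[B5] ∩ OUT[B7] = {c-f, f-f}
Applying B6's transfer function to that IN value gives OUT[B6] (row B6 above).

Answer: {c-f, f-f}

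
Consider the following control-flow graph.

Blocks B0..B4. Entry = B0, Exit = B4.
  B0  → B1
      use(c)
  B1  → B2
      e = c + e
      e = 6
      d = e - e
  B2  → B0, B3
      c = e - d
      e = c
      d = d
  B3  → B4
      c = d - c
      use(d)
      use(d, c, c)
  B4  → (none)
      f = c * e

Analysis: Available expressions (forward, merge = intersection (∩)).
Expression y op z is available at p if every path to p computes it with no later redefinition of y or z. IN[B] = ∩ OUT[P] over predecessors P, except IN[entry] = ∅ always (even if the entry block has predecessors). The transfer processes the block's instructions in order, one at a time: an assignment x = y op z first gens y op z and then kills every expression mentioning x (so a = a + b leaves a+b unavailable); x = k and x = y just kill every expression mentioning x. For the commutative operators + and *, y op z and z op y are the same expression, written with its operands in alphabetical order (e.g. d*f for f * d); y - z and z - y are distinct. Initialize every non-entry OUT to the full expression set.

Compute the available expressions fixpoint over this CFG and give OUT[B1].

Fixpoint table:
  B0:  IN={}  OUT={}
  B1:  IN={}  OUT={e-e}
  B2:  IN={e-e}  OUT={}
  B3:  IN={}  OUT={}
  B4:  IN={}  OUT={c*e}

Merge at B1: IN[B1] = OUT[B0] = {}
Applying B1's transfer function to that IN value gives OUT[B1] (row B1 above).

Answer: {e-e}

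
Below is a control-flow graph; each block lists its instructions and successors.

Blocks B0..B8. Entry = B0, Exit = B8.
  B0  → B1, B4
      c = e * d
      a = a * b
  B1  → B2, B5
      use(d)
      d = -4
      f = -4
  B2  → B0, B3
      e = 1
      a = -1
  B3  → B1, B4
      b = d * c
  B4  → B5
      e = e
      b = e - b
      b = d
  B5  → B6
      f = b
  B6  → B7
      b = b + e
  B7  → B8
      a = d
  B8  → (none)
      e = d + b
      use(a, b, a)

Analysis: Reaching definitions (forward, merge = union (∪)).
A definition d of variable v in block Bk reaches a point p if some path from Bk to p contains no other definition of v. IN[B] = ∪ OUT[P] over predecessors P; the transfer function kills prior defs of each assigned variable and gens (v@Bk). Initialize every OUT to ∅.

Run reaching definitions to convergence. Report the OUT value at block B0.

Fixpoint table:
  B0:   IN={a@B2, b@B3, c@B0, d@B1, e@B2, f@B1}   OUT={a@B0, b@B3, c@B0, d@B1, e@B2, f@B1}
  B1:   IN={a@B0, a@B2, b@B3, c@B0, d@B1, e@B2, f@B1}   OUT={a@B0, a@B2, b@B3, c@B0, d@B1, e@B2, f@B1}
  B2:   IN={a@B0, a@B2, b@B3, c@B0, d@B1, e@B2, f@B1}   OUT={a@B2, b@B3, c@B0, d@B1, e@B2, f@B1}
  B3:   IN={a@B2, b@B3, c@B0, d@B1, e@B2, f@B1}   OUT={a@B2, b@B3, c@B0, d@B1, e@B2, f@B1}
  B4:   IN={a@B0, a@B2, b@B3, c@B0, d@B1, e@B2, f@B1}   OUT={a@B0, a@B2, b@B4, c@B0, d@B1, e@B4, f@B1}
  B5:   IN={a@B0, a@B2, b@B3, b@B4, c@B0, d@B1, e@B2, e@B4, f@B1}   OUT={a@B0, a@B2, b@B3, b@B4, c@B0, d@B1, e@B2, e@B4, f@B5}
  B6:   IN={a@B0, a@B2, b@B3, b@B4, c@B0, d@B1, e@B2, e@B4, f@B5}   OUT={a@B0, a@B2, b@B6, c@B0, d@B1, e@B2, e@B4, f@B5}
  B7:   IN={a@B0, a@B2, b@B6, c@B0, d@B1, e@B2, e@B4, f@B5}   OUT={a@B7, b@B6, c@B0, d@B1, e@B2, e@B4, f@B5}
  B8:   IN={a@B7, b@B6, c@B0, d@B1, e@B2, e@B4, f@B5}   OUT={a@B7, b@B6, c@B0, d@B1, e@B8, f@B5}

Merge at B0 (entry node, so the boundary value {} is joined with the incoming edge(s)): IN[B0] = {} ⊔ OUT[B2] = {a@B2, b@B3, c@B0, d@B1, e@B2, f@B1}
Applying B0's transfer function to that IN value gives OUT[B0] (row B0 above).

Answer: {a@B0, b@B3, c@B0, d@B1, e@B2, f@B1}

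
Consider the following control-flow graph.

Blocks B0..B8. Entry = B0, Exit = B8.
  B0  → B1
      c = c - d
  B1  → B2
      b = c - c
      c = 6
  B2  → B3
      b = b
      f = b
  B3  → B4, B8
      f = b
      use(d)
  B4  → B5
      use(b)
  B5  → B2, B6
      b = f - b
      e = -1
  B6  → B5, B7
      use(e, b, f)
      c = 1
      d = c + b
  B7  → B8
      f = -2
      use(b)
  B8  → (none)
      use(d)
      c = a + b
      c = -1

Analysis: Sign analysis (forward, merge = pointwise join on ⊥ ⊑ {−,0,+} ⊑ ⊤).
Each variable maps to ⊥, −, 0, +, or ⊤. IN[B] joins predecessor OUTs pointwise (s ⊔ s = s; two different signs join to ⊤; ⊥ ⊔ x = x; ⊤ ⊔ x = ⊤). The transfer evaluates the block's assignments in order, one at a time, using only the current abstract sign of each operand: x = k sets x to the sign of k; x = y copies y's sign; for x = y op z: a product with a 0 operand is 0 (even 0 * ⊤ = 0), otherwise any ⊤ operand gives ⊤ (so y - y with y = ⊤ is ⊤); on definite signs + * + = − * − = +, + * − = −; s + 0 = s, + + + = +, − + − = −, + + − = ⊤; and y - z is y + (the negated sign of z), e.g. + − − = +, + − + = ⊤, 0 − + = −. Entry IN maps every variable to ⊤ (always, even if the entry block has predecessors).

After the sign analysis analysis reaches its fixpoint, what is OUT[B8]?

Answer: {a: ⊤, b: ⊤, c: -, d: ⊤, e: ⊤, f: ⊤}

Working:
Fixpoint table:
  B0:   IN=(all ⊤)   OUT=(all ⊤)
  B1:   IN=(all ⊤)   OUT={c:+; rest ⊤}
  B2:   IN={c:+; rest ⊤}   OUT={c:+; rest ⊤}
  B3:   IN={c:+; rest ⊤}   OUT={c:+; rest ⊤}
  B4:   IN={c:+; rest ⊤}   OUT={c:+; rest ⊤}
  B5:   IN={c:+; rest ⊤}   OUT={c:+, e:-; rest ⊤}
  B6:   IN={c:+, e:-; rest ⊤}   OUT={c:+, e:-; rest ⊤}
  B7:   IN={c:+, e:-; rest ⊤}   OUT={c:+, e:-, f:-; rest ⊤}
  B8:   IN={c:+; rest ⊤}   OUT={c:-; rest ⊤}

Merge at B8: IN[B8] = OUT[B3] ⊔ OUT[B7] = {a: ⊤, b: ⊤, c: +, d: ⊤, e: ⊤, f: ⊤}
Applying B8's transfer function to that IN value gives OUT[B8] (row B8 above).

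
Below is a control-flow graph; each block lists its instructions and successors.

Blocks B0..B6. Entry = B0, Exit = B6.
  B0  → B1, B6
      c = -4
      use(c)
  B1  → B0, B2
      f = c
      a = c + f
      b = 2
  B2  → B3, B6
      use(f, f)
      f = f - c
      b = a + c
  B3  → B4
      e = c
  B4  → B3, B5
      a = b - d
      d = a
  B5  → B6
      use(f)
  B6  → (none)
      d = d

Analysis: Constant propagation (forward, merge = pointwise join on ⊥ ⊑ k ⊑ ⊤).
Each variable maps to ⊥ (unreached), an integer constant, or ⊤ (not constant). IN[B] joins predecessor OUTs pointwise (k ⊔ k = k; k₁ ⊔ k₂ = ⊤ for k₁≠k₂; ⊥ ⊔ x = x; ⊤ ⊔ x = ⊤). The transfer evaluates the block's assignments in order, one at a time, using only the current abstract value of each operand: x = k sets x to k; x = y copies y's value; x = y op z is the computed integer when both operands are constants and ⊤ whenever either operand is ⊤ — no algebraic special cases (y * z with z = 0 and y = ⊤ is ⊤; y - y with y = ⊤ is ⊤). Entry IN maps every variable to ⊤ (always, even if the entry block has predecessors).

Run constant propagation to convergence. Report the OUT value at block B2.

Converged values:
  B0:   IN=(all ⊤)   OUT={c:-4; rest ⊤}
  B1:   IN={c:-4; rest ⊤}   OUT={a:-8, b:2, c:-4, f:-4; rest ⊤}
  B2:   IN={a:-8, b:2, c:-4, f:-4; rest ⊤}   OUT={a:-8, b:-12, c:-4, f:0; rest ⊤}
  B3:   IN={b:-12, c:-4, f:0; rest ⊤}   OUT={b:-12, c:-4, e:-4, f:0; rest ⊤}
  B4:   IN={b:-12, c:-4, e:-4, f:0; rest ⊤}   OUT={b:-12, c:-4, e:-4, f:0; rest ⊤}
  B5:   IN={b:-12, c:-4, e:-4, f:0; rest ⊤}   OUT={b:-12, c:-4, e:-4, f:0; rest ⊤}
  B6:   IN={c:-4; rest ⊤}   OUT={c:-4; rest ⊤}

Merge at B2: IN[B2] = OUT[B1] = {a: -8, b: 2, c: -4, d: ⊤, e: ⊤, f: -4}
Applying B2's transfer function to that IN value gives OUT[B2] (row B2 above).

Answer: {a: -8, b: -12, c: -4, d: ⊤, e: ⊤, f: 0}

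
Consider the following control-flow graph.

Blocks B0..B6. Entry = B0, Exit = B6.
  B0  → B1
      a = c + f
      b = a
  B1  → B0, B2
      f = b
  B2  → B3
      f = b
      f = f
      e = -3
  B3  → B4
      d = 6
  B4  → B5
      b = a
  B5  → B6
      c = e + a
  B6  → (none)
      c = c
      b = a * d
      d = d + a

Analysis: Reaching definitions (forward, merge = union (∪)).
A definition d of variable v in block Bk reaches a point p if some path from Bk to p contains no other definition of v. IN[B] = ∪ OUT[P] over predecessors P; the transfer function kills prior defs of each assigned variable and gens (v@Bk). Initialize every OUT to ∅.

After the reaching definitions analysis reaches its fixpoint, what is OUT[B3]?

Answer: {a@B0, b@B0, d@B3, e@B2, f@B2}

Derivation:
Converged values:
  B0: | IN={a@B0, b@B0, f@B1} | OUT={a@B0, b@B0, f@B1}
  B1: | IN={a@B0, b@B0, f@B1} | OUT={a@B0, b@B0, f@B1}
  B2: | IN={a@B0, b@B0, f@B1} | OUT={a@B0, b@B0, e@B2, f@B2}
  B3: | IN={a@B0, b@B0, e@B2, f@B2} | OUT={a@B0, b@B0, d@B3, e@B2, f@B2}
  B4: | IN={a@B0, b@B0, d@B3, e@B2, f@B2} | OUT={a@B0, b@B4, d@B3, e@B2, f@B2}
  B5: | IN={a@B0, b@B4, d@B3, e@B2, f@B2} | OUT={a@B0, b@B4, c@B5, d@B3, e@B2, f@B2}
  B6: | IN={a@B0, b@B4, c@B5, d@B3, e@B2, f@B2} | OUT={a@B0, b@B6, c@B6, d@B6, e@B2, f@B2}

Merge at B3: IN[B3] = OUT[B2] = {a@B0, b@B0, e@B2, f@B2}
Applying B3's transfer function to that IN value gives OUT[B3] (row B3 above).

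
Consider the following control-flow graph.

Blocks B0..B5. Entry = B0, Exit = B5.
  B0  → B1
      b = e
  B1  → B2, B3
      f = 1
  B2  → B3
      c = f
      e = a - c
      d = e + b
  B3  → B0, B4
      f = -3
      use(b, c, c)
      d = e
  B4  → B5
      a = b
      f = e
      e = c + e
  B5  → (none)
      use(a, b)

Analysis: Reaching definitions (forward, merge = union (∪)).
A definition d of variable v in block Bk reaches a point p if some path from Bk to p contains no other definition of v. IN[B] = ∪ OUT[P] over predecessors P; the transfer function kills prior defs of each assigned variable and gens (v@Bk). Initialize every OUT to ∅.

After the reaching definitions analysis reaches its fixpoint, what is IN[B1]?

Answer: {b@B0, c@B2, d@B3, e@B2, f@B3}

Working:
Fixpoint table:
  B0: | IN={b@B0, c@B2, d@B3, e@B2, f@B3} | OUT={b@B0, c@B2, d@B3, e@B2, f@B3}
  B1: | IN={b@B0, c@B2, d@B3, e@B2, f@B3} | OUT={b@B0, c@B2, d@B3, e@B2, f@B1}
  B2: | IN={b@B0, c@B2, d@B3, e@B2, f@B1} | OUT={b@B0, c@B2, d@B2, e@B2, f@B1}
  B3: | IN={b@B0, c@B2, d@B2, d@B3, e@B2, f@B1} | OUT={b@B0, c@B2, d@B3, e@B2, f@B3}
  B4: | IN={b@B0, c@B2, d@B3, e@B2, f@B3} | OUT={a@B4, b@B0, c@B2, d@B3, e@B4, f@B4}
  B5: | IN={a@B4, b@B0, c@B2, d@B3, e@B4, f@B4} | OUT={a@B4, b@B0, c@B2, d@B3, e@B4, f@B4}

Merge at B1: IN[B1] = OUT[B0] = {b@B0, c@B2, d@B3, e@B2, f@B3}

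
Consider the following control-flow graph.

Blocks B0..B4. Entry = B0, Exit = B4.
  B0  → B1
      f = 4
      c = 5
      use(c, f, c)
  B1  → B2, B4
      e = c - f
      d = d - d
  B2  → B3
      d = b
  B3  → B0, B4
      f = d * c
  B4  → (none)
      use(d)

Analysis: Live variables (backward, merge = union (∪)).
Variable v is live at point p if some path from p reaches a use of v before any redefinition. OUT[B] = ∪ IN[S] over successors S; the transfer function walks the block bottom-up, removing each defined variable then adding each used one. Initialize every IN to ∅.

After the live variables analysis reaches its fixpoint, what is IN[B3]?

Answer: {b, c, d}

Derivation:
Converged values:
  B0:  IN={b, d}  OUT={b, c, d, f}
  B1:  IN={b, c, d, f}  OUT={b, c, d}
  B2:  IN={b, c}  OUT={b, c, d}
  B3:  IN={b, c, d}  OUT={b, d}
  B4:  IN={d}  OUT={}

Merge at B3: OUT[B3] = IN[B0] ⊔ IN[B4] = {b, d}
Applying B3's transfer function to that OUT value gives IN[B3] (row B3 above).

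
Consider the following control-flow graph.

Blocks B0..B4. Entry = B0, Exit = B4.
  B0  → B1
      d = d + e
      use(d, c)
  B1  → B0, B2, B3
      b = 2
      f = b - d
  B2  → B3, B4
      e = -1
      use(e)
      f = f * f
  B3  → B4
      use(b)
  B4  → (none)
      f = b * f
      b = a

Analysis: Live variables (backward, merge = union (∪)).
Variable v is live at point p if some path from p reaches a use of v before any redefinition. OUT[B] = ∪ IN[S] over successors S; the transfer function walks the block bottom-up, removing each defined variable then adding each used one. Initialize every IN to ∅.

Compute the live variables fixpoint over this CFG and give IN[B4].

Converged values:
  B0:  IN={a, c, d, e}  OUT={a, c, d, e}
  B1:  IN={a, c, d, e}  OUT={a, b, c, d, e, f}
  B2:  IN={a, b, f}  OUT={a, b, f}
  B3:  IN={a, b, f}  OUT={a, b, f}
  B4:  IN={a, b, f}  OUT={}

B4 is the boundary node: OUT[B4] = {}
Applying B4's transfer function to that OUT value gives IN[B4] (row B4 above).

Answer: {a, b, f}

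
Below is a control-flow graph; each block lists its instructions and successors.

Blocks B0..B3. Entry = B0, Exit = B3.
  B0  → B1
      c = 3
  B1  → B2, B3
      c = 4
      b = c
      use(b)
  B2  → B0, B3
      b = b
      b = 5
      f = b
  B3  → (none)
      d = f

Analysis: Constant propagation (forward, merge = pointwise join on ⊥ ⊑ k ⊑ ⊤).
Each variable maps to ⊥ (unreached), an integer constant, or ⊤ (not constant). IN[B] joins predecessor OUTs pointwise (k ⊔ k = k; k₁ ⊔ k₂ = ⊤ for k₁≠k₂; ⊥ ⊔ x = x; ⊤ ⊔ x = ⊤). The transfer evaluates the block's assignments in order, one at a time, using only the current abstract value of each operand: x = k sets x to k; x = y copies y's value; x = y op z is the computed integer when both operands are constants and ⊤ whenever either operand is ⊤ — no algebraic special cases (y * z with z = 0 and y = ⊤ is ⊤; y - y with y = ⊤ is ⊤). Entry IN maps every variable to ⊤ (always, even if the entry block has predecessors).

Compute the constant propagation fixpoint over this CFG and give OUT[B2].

Per-block solution:
  B0:   IN=(all ⊤)   OUT={c:3; rest ⊤}
  B1:   IN={c:3; rest ⊤}   OUT={b:4, c:4; rest ⊤}
  B2:   IN={b:4, c:4; rest ⊤}   OUT={b:5, c:4, f:5; rest ⊤}
  B3:   IN={c:4; rest ⊤}   OUT={c:4; rest ⊤}

Merge at B2: IN[B2] = OUT[B1] = {a: ⊤, b: 4, c: 4, d: ⊤, e: ⊤, f: ⊤}
Applying B2's transfer function to that IN value gives OUT[B2] (row B2 above).

Answer: {a: ⊤, b: 5, c: 4, d: ⊤, e: ⊤, f: 5}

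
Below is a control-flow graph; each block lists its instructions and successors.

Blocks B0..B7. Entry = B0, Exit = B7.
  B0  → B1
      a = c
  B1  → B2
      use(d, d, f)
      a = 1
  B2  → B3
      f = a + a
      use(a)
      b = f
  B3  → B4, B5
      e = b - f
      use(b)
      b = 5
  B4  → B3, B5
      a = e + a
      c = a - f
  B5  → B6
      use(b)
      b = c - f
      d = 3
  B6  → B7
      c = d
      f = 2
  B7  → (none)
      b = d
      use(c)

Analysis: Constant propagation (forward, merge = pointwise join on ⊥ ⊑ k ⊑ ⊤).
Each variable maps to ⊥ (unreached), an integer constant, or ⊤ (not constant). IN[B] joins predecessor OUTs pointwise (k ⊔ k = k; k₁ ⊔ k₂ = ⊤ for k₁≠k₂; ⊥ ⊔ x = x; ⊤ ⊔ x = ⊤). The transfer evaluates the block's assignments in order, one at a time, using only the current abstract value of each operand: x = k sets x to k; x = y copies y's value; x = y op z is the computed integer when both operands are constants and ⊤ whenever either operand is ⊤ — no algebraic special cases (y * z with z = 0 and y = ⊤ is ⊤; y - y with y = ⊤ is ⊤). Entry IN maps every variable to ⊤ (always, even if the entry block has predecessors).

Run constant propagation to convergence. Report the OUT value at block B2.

Converged values:
  B0: | IN=(all ⊤) | OUT=(all ⊤)
  B1: | IN=(all ⊤) | OUT={a:1; rest ⊤}
  B2: | IN={a:1; rest ⊤} | OUT={a:1, b:2, f:2; rest ⊤}
  B3: | IN={f:2; rest ⊤} | OUT={b:5, f:2; rest ⊤}
  B4: | IN={b:5, f:2; rest ⊤} | OUT={b:5, f:2; rest ⊤}
  B5: | IN={b:5, f:2; rest ⊤} | OUT={d:3, f:2; rest ⊤}
  B6: | IN={d:3, f:2; rest ⊤} | OUT={c:3, d:3, f:2; rest ⊤}
  B7: | IN={c:3, d:3, f:2; rest ⊤} | OUT={b:3, c:3, d:3, f:2; rest ⊤}

Merge at B2: IN[B2] = OUT[B1] = {a: 1, b: ⊤, c: ⊤, d: ⊤, e: ⊤, f: ⊤}
Applying B2's transfer function to that IN value gives OUT[B2] (row B2 above).

Answer: {a: 1, b: 2, c: ⊤, d: ⊤, e: ⊤, f: 2}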